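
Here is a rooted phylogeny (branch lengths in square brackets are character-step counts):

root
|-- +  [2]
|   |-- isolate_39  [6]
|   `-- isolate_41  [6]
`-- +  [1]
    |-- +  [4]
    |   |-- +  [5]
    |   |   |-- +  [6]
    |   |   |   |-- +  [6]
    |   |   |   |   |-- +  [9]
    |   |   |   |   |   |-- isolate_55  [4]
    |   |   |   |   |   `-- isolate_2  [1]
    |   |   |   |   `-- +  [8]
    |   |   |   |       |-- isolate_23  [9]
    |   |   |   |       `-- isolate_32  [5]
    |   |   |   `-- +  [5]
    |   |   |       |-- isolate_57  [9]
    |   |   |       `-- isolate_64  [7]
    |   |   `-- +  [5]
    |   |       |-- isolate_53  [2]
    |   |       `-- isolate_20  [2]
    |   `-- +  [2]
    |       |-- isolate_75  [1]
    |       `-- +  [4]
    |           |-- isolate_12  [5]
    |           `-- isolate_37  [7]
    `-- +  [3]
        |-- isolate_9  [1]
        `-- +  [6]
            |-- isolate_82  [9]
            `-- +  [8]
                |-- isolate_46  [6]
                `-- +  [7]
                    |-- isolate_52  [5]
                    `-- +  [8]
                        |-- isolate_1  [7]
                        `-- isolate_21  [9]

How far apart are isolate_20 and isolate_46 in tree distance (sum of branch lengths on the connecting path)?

39

The path runs isolate_20 → … → MRCA → … → isolate_46; the MRCA is the node subtending ((((((isolate_55,isolate_2),(isolate_23,isolate_32)),(isolate_57,isolate_64)),(isolate_53,isolate_20)),(isolate_75,(isolate_12,isolate_37))),(isolate_9,(isolate_82,(isolate_46,(isolate_52,(isolate_1,isolate_21)))))).
Branch lengths along that path: 2 + 5 + 5 + 4 + 3 + 6 + 8 + 6 = 39.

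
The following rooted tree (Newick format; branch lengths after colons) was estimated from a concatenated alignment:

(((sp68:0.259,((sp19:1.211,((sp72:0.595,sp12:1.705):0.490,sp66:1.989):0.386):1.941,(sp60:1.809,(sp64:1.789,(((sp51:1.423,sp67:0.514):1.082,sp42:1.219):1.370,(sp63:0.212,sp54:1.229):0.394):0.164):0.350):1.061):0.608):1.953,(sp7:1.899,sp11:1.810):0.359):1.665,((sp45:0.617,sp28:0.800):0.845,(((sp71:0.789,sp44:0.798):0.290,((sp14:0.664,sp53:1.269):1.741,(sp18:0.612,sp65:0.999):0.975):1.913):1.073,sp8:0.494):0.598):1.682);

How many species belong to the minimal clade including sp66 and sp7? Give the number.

The MRCA of sp66 and sp7 is the node subtending ((sp68,((sp19,((sp72,sp12),sp66)),(sp60,(sp64,(((sp51,sp67),sp42),(sp63,sp54)))))),(sp7,sp11)).
That clade contains 14 terminal taxa: sp11, sp12, sp19, sp42, sp51, sp54, sp60, sp63, sp64, sp66, sp67, sp68, sp7, sp72.

14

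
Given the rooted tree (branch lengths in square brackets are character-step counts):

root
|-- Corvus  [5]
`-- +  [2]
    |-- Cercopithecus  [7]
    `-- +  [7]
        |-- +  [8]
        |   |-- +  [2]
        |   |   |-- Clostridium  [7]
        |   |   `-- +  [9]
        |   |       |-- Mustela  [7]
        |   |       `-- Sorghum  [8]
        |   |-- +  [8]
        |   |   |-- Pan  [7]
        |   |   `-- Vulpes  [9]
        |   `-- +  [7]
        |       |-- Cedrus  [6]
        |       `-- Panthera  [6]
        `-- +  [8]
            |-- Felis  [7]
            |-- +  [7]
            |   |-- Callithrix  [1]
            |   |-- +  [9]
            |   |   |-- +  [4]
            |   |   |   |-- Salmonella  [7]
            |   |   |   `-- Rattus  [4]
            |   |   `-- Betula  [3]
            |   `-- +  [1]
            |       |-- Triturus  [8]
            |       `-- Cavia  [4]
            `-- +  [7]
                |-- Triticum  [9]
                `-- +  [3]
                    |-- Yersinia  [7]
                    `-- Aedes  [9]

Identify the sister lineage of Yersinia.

Aedes

Yersinia attaches to the tree at the node subtending (Yersinia,Aedes).
The other lineage descending from that same node — the sister group — is the single tip Aedes.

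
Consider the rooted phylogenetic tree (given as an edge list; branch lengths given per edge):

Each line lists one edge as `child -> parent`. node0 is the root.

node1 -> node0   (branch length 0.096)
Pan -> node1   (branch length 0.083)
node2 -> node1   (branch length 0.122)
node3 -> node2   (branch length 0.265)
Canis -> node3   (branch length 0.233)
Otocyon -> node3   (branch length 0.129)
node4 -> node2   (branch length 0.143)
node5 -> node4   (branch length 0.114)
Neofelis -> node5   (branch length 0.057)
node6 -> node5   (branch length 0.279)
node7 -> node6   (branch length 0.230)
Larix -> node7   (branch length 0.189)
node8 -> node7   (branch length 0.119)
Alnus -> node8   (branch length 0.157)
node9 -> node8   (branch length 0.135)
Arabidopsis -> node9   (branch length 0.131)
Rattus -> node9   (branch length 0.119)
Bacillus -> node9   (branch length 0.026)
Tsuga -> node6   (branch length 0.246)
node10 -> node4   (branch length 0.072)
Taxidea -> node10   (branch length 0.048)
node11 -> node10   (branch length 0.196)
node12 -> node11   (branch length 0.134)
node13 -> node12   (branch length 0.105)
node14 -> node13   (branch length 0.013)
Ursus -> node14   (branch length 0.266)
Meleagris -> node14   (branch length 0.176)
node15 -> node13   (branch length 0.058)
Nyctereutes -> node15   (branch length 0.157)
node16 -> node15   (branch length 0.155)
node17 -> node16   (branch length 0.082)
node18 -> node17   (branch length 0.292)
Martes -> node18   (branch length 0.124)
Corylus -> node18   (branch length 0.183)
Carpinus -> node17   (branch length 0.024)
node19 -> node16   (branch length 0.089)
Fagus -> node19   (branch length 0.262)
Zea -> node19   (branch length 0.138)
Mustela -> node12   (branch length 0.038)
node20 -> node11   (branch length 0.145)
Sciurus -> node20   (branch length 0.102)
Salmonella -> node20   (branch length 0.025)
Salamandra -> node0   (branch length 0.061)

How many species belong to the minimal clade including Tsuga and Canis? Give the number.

The MRCA of Tsuga and Canis is the node subtending ((Canis,Otocyon),((Neofelis,((Larix,(Alnus,(Arabidopsis,Rattus,Bacillus))),Tsuga)),(Taxidea,((((Ursus,Meleagris),(Nyctereutes,(((Martes,Corylus),Carpinus),(Fagus,Zea)))),Mustela),(Sciurus,Salmonella))))).
That clade contains 21 terminal taxa: Alnus, Arabidopsis, Bacillus, Canis, Carpinus, Corylus, Fagus, Larix, Martes, Meleagris, Mustela, Neofelis, Nyctereutes, Otocyon, Rattus, Salmonella, Sciurus, Taxidea, Tsuga, Ursus, Zea.

21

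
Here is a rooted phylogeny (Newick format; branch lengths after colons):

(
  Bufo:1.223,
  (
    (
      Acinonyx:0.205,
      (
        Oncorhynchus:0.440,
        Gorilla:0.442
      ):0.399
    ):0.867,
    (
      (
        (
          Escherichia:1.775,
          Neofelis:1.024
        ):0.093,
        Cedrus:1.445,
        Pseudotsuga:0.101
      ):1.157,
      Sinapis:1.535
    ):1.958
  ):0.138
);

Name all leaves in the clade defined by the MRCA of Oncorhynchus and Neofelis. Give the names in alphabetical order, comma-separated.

Tracing Oncorhynchus: it sits inside (Oncorhynchus,Gorilla).
Tracing Neofelis: it sits inside (Escherichia,Neofelis).
The smallest clade enclosing both is ((Acinonyx,(Oncorhynchus,Gorilla)),(((Escherichia,Neofelis),Cedrus,Pseudotsuga),Sinapis)); the answer is its 8 terminal taxa in alphabetical order.

Acinonyx, Cedrus, Escherichia, Gorilla, Neofelis, Oncorhynchus, Pseudotsuga, Sinapis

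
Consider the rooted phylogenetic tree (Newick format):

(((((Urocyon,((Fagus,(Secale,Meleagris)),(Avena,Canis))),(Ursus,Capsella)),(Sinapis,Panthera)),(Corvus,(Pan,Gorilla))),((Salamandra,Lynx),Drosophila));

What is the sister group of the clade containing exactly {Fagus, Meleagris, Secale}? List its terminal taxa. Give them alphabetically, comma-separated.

The clade containing exactly {Fagus, Meleagris, Secale} attaches to the tree at the node subtending ((Fagus,(Secale,Meleagris)),(Avena,Canis)).
The other lineage descending from that same node — the sister group — is (Avena,Canis); its 2 tips in alphabetical order are the answer.

Avena, Canis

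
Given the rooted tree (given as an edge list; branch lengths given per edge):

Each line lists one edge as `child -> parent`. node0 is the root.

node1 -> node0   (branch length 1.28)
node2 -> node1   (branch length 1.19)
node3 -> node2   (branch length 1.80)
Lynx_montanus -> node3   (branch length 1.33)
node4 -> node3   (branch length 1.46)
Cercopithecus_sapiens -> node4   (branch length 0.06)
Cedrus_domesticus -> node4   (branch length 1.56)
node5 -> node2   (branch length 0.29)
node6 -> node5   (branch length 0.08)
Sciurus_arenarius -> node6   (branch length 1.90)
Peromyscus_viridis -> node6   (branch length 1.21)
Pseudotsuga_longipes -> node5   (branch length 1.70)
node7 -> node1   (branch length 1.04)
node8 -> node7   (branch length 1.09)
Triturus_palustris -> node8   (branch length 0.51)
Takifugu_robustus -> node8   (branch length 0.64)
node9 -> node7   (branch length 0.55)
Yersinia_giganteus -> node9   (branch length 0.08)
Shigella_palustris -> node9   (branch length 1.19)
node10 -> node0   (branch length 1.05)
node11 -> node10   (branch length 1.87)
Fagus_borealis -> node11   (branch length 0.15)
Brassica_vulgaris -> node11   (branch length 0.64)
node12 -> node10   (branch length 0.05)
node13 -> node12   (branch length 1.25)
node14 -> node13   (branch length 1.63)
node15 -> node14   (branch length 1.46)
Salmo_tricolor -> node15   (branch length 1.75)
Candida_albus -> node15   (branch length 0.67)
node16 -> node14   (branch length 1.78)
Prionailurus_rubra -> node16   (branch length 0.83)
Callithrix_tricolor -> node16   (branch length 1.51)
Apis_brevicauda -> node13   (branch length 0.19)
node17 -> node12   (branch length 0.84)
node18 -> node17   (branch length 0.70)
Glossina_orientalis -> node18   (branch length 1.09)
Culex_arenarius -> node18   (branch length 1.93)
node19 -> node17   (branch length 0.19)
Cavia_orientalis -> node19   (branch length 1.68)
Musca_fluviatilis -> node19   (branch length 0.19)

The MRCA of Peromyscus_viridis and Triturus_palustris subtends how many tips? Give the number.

The MRCA of Peromyscus_viridis and Triturus_palustris is the node subtending (((Lynx_montanus,(Cercopithecus_sapiens,Cedrus_domesticus)),((Sciurus_arenarius,Peromyscus_viridis),Pseudotsuga_longipes)),((Triturus_palustris,Takifugu_robustus),(Yersinia_giganteus,Shigella_palustris))).
That clade contains 10 terminal taxa: Cedrus_domesticus, Cercopithecus_sapiens, Lynx_montanus, Peromyscus_viridis, Pseudotsuga_longipes, Sciurus_arenarius, Shigella_palustris, Takifugu_robustus, Triturus_palustris, Yersinia_giganteus.

10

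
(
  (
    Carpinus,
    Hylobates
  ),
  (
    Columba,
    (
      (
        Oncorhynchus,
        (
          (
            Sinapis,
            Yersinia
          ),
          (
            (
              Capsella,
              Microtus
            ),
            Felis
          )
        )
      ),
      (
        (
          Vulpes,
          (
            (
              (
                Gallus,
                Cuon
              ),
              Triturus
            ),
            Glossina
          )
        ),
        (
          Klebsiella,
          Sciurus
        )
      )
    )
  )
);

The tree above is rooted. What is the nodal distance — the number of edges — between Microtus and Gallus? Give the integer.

The MRCA of Microtus and Gallus is the node subtending ((Oncorhynchus,((Sinapis,Yersinia),((Capsella,Microtus),Felis))),((Vulpes,(((Gallus,Cuon),Triturus),Glossina)),(Klebsiella,Sciurus))).
From Microtus up to that node: 5 branches. From Gallus up to the same node: 6 branches. Total: 5 + 6 = 11.

11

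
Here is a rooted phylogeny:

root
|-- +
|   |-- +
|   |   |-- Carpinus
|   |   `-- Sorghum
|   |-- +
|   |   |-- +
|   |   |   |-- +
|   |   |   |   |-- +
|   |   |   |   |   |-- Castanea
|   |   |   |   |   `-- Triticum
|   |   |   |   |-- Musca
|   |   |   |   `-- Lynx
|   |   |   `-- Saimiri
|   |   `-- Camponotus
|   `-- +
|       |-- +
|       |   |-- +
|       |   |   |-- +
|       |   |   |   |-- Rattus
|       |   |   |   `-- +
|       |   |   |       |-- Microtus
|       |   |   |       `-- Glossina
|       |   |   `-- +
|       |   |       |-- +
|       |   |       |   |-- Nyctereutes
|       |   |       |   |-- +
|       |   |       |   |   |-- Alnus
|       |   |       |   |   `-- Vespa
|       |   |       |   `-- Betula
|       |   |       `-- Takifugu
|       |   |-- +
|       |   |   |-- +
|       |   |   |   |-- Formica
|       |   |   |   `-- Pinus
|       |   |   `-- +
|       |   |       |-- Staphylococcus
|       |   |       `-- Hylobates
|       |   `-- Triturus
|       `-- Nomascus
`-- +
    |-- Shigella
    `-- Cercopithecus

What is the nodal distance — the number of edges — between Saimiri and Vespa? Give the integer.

The MRCA of Saimiri and Vespa is the node subtending ((Carpinus,Sorghum),((((Castanea,Triticum),Musca,Lynx),Saimiri),Camponotus),((((Rattus,(Microtus,Glossina)),((Nyctereutes,(Alnus,Vespa),Betula),Takifugu)),((Formica,Pinus),(Staphylococcus,Hylobates)),Triturus),Nomascus)).
From Saimiri up to that node: 3 branches. From Vespa up to the same node: 7 branches. Total: 3 + 7 = 10.

10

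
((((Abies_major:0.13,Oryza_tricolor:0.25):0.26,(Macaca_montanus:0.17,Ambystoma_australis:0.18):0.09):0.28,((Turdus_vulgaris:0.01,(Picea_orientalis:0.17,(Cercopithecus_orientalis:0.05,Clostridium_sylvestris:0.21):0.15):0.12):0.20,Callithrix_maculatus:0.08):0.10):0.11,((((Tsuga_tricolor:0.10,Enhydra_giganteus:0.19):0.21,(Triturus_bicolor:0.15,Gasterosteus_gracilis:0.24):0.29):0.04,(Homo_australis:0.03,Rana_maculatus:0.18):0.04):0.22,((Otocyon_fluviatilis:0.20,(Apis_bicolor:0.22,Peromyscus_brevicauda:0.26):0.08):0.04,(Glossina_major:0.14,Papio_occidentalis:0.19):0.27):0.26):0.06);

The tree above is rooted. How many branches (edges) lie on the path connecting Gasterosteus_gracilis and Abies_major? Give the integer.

The MRCA of Gasterosteus_gracilis and Abies_major is the root of the tree.
From Gasterosteus_gracilis up to that node: 5 branches. From Abies_major up to the same node: 4 branches. Total: 5 + 4 = 9.

9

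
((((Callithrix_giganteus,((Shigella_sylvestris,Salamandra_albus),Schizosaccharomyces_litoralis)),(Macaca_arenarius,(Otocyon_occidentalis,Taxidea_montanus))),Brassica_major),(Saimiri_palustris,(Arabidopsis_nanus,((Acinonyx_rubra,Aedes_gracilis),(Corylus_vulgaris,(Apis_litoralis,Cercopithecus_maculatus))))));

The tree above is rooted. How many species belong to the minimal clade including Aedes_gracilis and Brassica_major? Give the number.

The MRCA of Aedes_gracilis and Brassica_major is the root, so the clade is the entire tree.
That clade contains 15 terminal taxa: Acinonyx_rubra, Aedes_gracilis, Apis_litoralis, Arabidopsis_nanus, Brassica_major, Callithrix_giganteus, Cercopithecus_maculatus, Corylus_vulgaris, Macaca_arenarius, Otocyon_occidentalis, Saimiri_palustris, Salamandra_albus, Schizosaccharomyces_litoralis, Shigella_sylvestris, Taxidea_montanus.

15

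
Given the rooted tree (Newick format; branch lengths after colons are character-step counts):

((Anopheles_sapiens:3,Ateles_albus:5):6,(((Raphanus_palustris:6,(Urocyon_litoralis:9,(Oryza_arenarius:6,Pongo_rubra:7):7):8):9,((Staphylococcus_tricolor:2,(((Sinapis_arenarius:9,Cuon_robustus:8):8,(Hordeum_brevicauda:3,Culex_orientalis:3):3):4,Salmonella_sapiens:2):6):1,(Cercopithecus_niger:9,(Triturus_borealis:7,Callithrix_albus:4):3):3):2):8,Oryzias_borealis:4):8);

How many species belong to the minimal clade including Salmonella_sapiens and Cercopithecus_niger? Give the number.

The MRCA of Salmonella_sapiens and Cercopithecus_niger is the node subtending ((Staphylococcus_tricolor,(((Sinapis_arenarius,Cuon_robustus),(Hordeum_brevicauda,Culex_orientalis)),Salmonella_sapiens)),(Cercopithecus_niger,(Triturus_borealis,Callithrix_albus))).
That clade contains 9 terminal taxa: Callithrix_albus, Cercopithecus_niger, Culex_orientalis, Cuon_robustus, Hordeum_brevicauda, Salmonella_sapiens, Sinapis_arenarius, Staphylococcus_tricolor, Triturus_borealis.

9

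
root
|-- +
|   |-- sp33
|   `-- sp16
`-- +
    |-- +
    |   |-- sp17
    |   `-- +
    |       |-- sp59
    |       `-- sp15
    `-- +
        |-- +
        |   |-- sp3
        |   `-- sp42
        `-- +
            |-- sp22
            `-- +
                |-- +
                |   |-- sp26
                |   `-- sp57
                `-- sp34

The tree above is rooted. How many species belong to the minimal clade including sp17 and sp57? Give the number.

The MRCA of sp17 and sp57 is the node subtending ((sp17,(sp59,sp15)),((sp3,sp42),(sp22,((sp26,sp57),sp34)))).
That clade contains 9 terminal taxa: sp15, sp17, sp22, sp26, sp3, sp34, sp42, sp57, sp59.

9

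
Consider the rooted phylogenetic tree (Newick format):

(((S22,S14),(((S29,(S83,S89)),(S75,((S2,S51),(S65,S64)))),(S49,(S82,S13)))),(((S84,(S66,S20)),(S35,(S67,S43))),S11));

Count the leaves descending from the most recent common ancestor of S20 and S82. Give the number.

20

The MRCA of S20 and S82 is the root, so the clade is the entire tree.
That clade contains 20 terminal taxa: S11, S13, S14, S2, S20, S22, S29, S35, S43, S49, S51, S64, S65, S66, S67, S75, S82, S83, S84, S89.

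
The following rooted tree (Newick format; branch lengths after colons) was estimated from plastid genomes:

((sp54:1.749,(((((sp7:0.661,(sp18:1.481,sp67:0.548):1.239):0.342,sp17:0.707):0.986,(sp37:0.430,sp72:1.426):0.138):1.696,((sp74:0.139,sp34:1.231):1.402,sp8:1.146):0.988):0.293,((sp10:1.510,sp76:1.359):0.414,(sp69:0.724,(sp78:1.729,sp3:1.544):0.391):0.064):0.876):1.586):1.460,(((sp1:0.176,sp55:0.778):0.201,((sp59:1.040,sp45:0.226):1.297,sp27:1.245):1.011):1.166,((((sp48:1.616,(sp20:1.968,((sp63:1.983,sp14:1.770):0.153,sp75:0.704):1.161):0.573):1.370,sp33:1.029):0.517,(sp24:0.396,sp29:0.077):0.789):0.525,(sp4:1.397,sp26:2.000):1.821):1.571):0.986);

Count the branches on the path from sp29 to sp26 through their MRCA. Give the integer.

The MRCA of sp29 and sp26 is the node subtending ((((sp48,(sp20,((sp63,sp14),sp75))),sp33),(sp24,sp29)),(sp4,sp26)).
From sp29 up to that node: 3 branches. From sp26 up to the same node: 2 branches. Total: 3 + 2 = 5.

5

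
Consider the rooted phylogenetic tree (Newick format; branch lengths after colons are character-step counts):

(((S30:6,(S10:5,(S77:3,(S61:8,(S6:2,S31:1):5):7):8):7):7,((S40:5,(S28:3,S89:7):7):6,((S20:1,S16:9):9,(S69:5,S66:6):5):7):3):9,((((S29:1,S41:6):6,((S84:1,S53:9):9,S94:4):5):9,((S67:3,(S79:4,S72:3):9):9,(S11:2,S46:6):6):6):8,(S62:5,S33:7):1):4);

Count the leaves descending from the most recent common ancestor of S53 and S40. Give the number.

The MRCA of S53 and S40 is the root, so the clade is the entire tree.
That clade contains 25 terminal taxa: S10, S11, S16, S20, S28, S29, S30, S31, S33, S40, S41, S46, S53, S6, S61, S62, S66, S67, S69, S72, S77, S79, S84, S89, S94.

25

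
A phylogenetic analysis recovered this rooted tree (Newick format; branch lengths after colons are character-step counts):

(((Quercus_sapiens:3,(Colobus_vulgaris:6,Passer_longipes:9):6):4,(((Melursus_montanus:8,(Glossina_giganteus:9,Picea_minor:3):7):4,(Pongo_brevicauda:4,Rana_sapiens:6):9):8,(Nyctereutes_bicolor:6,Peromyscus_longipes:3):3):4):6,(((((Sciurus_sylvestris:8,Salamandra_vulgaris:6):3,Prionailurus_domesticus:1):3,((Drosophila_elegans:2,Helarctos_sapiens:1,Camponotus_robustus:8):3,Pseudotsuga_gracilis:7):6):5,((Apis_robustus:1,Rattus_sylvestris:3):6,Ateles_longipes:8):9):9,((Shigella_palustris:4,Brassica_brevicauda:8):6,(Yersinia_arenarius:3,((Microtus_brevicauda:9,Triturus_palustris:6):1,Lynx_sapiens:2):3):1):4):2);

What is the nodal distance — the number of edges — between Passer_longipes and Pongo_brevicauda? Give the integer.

7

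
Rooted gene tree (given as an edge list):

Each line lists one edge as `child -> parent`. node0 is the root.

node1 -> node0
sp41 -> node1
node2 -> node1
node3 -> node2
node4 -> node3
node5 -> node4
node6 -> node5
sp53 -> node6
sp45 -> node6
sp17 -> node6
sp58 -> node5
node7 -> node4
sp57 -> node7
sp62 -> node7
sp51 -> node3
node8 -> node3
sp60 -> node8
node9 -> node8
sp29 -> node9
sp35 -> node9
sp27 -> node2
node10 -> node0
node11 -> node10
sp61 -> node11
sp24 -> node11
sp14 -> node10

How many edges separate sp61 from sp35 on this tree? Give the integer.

The MRCA of sp61 and sp35 is the root of the tree.
From sp61 up to that node: 3 branches. From sp35 up to the same node: 6 branches. Total: 3 + 6 = 9.

9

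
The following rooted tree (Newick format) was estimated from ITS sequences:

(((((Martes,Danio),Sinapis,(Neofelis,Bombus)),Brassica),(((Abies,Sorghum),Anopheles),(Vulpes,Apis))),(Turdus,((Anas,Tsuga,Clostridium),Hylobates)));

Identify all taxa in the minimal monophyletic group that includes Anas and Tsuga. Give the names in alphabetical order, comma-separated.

Anas, Clostridium, Tsuga

Tracing Anas: it sits inside (Anas,Tsuga,Clostridium).
Tracing Tsuga: it sits inside (Anas,Tsuga,Clostridium).
The smallest clade enclosing both is (Anas,Tsuga,Clostridium); the answer is its 3 terminal taxa in alphabetical order.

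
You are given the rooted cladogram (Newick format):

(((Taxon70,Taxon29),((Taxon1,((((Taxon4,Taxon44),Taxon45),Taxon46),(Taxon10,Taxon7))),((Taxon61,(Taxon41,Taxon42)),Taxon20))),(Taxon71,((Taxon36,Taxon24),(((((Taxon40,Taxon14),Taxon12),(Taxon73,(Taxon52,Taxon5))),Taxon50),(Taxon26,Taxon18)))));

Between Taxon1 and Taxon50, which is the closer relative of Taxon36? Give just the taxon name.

Taxon50

The MRCA of Taxon36 and Taxon50 subtends ((Taxon36,Taxon24),(((((Taxon40,Taxon14),Taxon12),(Taxon73,(Taxon52,Taxon5))),Taxon50),(Taxon26,Taxon18))) (11 taxa).
The MRCA of Taxon36 and Taxon1 is the root, subtending the entire tree (25 taxa).
The first is nested inside the second, so Taxon36 shares a more recent common ancestor with Taxon50.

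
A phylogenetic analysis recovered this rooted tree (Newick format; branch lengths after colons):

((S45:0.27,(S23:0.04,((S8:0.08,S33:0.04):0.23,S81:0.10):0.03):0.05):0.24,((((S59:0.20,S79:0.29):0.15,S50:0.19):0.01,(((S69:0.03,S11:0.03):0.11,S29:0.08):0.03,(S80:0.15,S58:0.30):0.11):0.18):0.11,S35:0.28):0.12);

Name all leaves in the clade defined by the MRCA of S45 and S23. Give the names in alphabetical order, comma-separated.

S23, S33, S45, S8, S81

Tracing S45: it sits inside (S45,(S23,((S8,S33),S81))).
Tracing S23: it sits inside (S23,((S8,S33),S81)).
The smallest clade enclosing both is (S45,(S23,((S8,S33),S81))); the answer is its 5 terminal taxa in alphabetical order.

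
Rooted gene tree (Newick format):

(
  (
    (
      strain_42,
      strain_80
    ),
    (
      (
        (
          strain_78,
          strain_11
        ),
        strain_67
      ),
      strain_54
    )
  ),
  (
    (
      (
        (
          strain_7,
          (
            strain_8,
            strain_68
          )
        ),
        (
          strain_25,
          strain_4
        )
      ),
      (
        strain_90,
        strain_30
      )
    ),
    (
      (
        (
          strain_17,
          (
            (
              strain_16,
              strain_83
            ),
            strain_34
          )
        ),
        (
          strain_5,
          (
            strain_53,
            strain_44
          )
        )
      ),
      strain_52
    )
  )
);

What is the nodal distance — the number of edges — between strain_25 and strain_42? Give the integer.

The MRCA of strain_25 and strain_42 is the root of the tree.
From strain_25 up to that node: 5 branches. From strain_42 up to the same node: 3 branches. Total: 5 + 3 = 8.

8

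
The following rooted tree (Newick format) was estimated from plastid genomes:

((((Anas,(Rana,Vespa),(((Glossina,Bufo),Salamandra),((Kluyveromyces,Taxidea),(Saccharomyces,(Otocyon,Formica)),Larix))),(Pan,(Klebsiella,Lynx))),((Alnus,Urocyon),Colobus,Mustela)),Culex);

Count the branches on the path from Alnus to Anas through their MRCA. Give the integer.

6

The MRCA of Alnus and Anas is the node subtending (((Anas,(Rana,Vespa),(((Glossina,Bufo),Salamandra),((Kluyveromyces,Taxidea),(Saccharomyces,(Otocyon,Formica)),Larix))),(Pan,(Klebsiella,Lynx))),((Alnus,Urocyon),Colobus,Mustela)).
From Alnus up to that node: 3 branches. From Anas up to the same node: 3 branches. Total: 3 + 3 = 6.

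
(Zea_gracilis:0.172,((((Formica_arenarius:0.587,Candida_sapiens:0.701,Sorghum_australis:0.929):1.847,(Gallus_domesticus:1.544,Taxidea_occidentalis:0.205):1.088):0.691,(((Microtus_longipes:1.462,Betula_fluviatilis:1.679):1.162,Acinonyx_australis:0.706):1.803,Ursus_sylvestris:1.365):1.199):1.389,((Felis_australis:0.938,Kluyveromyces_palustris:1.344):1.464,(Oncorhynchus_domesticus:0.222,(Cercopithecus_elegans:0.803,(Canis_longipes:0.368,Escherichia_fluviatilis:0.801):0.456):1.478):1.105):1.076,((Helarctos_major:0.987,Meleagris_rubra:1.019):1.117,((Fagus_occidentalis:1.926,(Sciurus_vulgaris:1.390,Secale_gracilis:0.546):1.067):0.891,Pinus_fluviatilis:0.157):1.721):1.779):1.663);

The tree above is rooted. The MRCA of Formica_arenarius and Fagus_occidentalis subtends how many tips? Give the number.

The MRCA of Formica_arenarius and Fagus_occidentalis is the node subtending ((((Formica_arenarius,Candida_sapiens,Sorghum_australis),(Gallus_domesticus,Taxidea_occidentalis)),(((Microtus_longipes,Betula_fluviatilis),Acinonyx_australis),Ursus_sylvestris)),((Felis_australis,Kluyveromyces_palustris),(Oncorhynchus_domesticus,(Cercopithecus_elegans,(Canis_longipes,Escherichia_fluviatilis)))),((Helarctos_major,Meleagris_rubra),((Fagus_occidentalis,(Sciurus_vulgaris,Secale_gracilis)),Pinus_fluviatilis))).
That clade contains 21 terminal taxa: Acinonyx_australis, Betula_fluviatilis, Candida_sapiens, Canis_longipes, Cercopithecus_elegans, Escherichia_fluviatilis, Fagus_occidentalis, Felis_australis, Formica_arenarius, Gallus_domesticus, Helarctos_major, Kluyveromyces_palustris, Meleagris_rubra, Microtus_longipes, Oncorhynchus_domesticus, Pinus_fluviatilis, Sciurus_vulgaris, Secale_gracilis, Sorghum_australis, Taxidea_occidentalis, Ursus_sylvestris.

21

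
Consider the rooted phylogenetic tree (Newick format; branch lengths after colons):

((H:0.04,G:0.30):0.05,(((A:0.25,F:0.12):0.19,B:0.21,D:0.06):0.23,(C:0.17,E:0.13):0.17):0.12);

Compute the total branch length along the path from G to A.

The path runs G → … → MRCA → … → A; the MRCA is the root of the tree.
Branch lengths along that path: 0.30 + 0.05 + 0.12 + 0.23 + 0.19 + 0.25 = 1.14.

1.14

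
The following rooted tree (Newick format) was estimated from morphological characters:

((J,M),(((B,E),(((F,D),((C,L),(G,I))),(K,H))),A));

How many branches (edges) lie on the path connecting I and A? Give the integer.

7

The MRCA of I and A is the node subtending (((B,E),(((F,D),((C,L),(G,I))),(K,H))),A).
From I up to that node: 6 branches. From A up to the same node: 1 branch. Total: 6 + 1 = 7.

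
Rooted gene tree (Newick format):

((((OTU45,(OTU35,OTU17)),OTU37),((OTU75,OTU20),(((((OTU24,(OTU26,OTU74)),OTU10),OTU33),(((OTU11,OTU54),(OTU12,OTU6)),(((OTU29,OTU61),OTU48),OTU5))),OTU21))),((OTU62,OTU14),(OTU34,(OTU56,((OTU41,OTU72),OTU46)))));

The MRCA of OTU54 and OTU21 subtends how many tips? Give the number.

The MRCA of OTU54 and OTU21 is the node subtending (((((OTU24,(OTU26,OTU74)),OTU10),OTU33),(((OTU11,OTU54),(OTU12,OTU6)),(((OTU29,OTU61),OTU48),OTU5))),OTU21).
That clade contains 14 terminal taxa: OTU10, OTU11, OTU12, OTU21, OTU24, OTU26, OTU29, OTU33, OTU48, OTU5, OTU54, OTU6, OTU61, OTU74.

14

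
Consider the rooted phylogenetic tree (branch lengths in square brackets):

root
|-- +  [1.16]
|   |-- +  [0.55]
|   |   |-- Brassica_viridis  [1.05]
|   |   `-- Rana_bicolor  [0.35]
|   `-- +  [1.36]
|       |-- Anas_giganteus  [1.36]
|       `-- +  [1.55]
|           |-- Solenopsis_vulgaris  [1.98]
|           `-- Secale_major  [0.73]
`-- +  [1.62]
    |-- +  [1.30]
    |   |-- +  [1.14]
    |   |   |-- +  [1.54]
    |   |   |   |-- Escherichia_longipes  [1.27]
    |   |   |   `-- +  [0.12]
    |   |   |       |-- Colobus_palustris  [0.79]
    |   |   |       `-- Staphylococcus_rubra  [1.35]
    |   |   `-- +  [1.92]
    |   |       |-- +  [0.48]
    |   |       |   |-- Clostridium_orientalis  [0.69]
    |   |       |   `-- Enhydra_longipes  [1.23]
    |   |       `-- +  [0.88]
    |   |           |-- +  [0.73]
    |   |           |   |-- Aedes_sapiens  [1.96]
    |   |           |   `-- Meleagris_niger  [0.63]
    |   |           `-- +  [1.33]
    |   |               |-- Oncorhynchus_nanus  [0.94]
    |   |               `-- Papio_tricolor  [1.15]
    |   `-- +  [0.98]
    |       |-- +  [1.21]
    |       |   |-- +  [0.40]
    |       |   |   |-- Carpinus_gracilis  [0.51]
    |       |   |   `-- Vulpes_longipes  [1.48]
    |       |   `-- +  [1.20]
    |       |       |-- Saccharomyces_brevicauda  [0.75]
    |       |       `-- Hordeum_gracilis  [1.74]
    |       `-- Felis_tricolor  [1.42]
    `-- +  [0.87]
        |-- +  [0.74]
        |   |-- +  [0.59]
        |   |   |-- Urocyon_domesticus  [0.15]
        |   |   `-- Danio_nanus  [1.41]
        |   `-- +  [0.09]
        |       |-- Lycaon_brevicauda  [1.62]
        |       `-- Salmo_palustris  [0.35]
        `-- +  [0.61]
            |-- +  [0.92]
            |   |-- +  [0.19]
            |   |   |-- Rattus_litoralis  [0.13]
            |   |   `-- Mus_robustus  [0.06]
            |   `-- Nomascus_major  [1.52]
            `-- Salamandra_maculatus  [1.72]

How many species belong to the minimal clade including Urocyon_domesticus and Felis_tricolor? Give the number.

The MRCA of Urocyon_domesticus and Felis_tricolor is the node subtending ((((Escherichia_longipes,(Colobus_palustris,Staphylococcus_rubra)),((Clostridium_orientalis,Enhydra_longipes),((Aedes_sapiens,Meleagris_niger),(Oncorhynchus_nanus,Papio_tricolor)))),(((Carpinus_gracilis,Vulpes_longipes),(Saccharomyces_brevicauda,Hordeum_gracilis)),Felis_tricolor)),(((Urocyon_domesticus,Danio_nanus),(Lycaon_brevicauda,Salmo_palustris)),(((Rattus_litoralis,Mus_robustus),Nomascus_major),Salamandra_maculatus))).
That clade contains 22 terminal taxa: Aedes_sapiens, Carpinus_gracilis, Clostridium_orientalis, Colobus_palustris, Danio_nanus, Enhydra_longipes, Escherichia_longipes, Felis_tricolor, Hordeum_gracilis, Lycaon_brevicauda, Meleagris_niger, Mus_robustus, Nomascus_major, Oncorhynchus_nanus, Papio_tricolor, Rattus_litoralis, Saccharomyces_brevicauda, Salamandra_maculatus, Salmo_palustris, Staphylococcus_rubra, Urocyon_domesticus, Vulpes_longipes.

22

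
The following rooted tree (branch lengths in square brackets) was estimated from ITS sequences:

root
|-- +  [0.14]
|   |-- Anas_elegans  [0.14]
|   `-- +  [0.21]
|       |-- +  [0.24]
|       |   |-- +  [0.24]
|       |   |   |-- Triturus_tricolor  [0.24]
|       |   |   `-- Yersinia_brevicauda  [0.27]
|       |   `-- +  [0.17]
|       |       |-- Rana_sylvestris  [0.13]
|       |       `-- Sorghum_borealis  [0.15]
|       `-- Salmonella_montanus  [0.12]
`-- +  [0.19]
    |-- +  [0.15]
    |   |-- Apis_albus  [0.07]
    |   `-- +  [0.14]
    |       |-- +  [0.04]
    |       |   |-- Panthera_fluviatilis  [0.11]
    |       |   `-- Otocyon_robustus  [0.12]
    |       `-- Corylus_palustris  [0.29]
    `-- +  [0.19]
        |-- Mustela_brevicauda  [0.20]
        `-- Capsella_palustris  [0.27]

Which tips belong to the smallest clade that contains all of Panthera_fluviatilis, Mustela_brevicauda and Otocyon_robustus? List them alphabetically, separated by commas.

Tracing Panthera_fluviatilis: it sits inside (Panthera_fluviatilis,Otocyon_robustus).
Tracing Mustela_brevicauda: it sits inside (Mustela_brevicauda,Capsella_palustris).
Tracing Otocyon_robustus: it sits inside (Panthera_fluviatilis,Otocyon_robustus).
The smallest clade enclosing all 3 is ((Apis_albus,((Panthera_fluviatilis,Otocyon_robustus),Corylus_palustris)),(Mustela_brevicauda,Capsella_palustris)); the answer is its 6 terminal taxa in alphabetical order.

Apis_albus, Capsella_palustris, Corylus_palustris, Mustela_brevicauda, Otocyon_robustus, Panthera_fluviatilis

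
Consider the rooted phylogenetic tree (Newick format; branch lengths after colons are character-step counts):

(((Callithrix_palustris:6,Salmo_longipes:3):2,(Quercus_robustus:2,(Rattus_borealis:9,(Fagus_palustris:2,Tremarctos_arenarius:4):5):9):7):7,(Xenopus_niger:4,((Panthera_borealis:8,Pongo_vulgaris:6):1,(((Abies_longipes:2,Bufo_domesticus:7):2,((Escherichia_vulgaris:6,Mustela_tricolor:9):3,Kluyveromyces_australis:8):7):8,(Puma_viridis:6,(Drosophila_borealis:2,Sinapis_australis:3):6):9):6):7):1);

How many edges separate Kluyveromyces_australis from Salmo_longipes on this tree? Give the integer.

9

The MRCA of Kluyveromyces_australis and Salmo_longipes is the root of the tree.
From Kluyveromyces_australis up to that node: 6 branches. From Salmo_longipes up to the same node: 3 branches. Total: 6 + 3 = 9.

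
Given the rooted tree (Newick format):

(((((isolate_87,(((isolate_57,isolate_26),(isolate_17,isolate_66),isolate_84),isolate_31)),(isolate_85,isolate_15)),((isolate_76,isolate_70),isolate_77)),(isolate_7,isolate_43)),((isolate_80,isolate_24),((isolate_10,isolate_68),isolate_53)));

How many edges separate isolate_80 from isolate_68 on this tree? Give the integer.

5

The MRCA of isolate_80 and isolate_68 is the node subtending ((isolate_80,isolate_24),((isolate_10,isolate_68),isolate_53)).
From isolate_80 up to that node: 2 branches. From isolate_68 up to the same node: 3 branches. Total: 2 + 3 = 5.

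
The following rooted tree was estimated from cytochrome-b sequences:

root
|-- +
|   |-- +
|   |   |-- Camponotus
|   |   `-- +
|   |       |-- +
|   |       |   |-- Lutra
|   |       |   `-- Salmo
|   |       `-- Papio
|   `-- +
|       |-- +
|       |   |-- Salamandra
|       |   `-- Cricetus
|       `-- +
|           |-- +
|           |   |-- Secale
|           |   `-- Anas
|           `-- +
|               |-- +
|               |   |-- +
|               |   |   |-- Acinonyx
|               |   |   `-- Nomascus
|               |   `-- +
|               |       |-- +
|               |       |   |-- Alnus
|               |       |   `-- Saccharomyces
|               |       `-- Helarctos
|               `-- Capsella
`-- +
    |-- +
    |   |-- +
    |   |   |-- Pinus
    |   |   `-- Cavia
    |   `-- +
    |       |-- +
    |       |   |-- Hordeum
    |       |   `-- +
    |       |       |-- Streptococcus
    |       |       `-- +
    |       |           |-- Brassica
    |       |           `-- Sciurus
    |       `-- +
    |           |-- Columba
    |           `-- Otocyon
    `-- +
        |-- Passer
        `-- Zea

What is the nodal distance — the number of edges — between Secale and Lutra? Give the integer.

8

The MRCA of Secale and Lutra is the node subtending ((Camponotus,((Lutra,Salmo),Papio)),((Salamandra,Cricetus),((Secale,Anas),(((Acinonyx,Nomascus),((Alnus,Saccharomyces),Helarctos)),Capsella)))).
From Secale up to that node: 4 branches. From Lutra up to the same node: 4 branches. Total: 4 + 4 = 8.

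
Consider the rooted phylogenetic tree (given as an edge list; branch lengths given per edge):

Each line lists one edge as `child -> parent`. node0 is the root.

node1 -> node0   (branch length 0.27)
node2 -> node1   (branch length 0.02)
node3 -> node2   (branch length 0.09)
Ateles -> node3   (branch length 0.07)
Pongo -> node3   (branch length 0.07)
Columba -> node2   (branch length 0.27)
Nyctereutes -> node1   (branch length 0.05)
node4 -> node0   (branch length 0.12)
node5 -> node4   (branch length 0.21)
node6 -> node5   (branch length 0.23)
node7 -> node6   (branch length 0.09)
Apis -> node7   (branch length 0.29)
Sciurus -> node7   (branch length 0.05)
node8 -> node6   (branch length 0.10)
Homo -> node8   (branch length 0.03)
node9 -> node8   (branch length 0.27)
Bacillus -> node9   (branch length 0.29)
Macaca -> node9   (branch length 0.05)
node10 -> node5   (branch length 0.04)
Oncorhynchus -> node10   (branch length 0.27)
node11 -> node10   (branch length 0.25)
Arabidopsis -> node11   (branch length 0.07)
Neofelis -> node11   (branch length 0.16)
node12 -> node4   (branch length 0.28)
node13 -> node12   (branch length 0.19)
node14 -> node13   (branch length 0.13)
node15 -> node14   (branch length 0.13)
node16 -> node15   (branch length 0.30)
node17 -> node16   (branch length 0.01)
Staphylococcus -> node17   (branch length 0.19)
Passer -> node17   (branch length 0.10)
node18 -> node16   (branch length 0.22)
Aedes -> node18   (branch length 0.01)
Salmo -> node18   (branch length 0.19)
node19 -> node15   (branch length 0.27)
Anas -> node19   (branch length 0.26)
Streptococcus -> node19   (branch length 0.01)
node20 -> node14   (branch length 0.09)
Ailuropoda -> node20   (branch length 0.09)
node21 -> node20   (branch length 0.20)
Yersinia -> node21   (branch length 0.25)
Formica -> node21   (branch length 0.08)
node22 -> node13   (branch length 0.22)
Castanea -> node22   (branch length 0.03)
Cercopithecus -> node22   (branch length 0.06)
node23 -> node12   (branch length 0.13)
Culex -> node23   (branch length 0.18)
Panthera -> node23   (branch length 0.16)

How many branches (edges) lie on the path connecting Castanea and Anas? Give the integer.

The MRCA of Castanea and Anas is the node subtending (((((Staphylococcus,Passer),(Aedes,Salmo)),(Anas,Streptococcus)),(Ailuropoda,(Yersinia,Formica))),(Castanea,Cercopithecus)).
From Castanea up to that node: 2 branches. From Anas up to the same node: 4 branches. Total: 2 + 4 = 6.

6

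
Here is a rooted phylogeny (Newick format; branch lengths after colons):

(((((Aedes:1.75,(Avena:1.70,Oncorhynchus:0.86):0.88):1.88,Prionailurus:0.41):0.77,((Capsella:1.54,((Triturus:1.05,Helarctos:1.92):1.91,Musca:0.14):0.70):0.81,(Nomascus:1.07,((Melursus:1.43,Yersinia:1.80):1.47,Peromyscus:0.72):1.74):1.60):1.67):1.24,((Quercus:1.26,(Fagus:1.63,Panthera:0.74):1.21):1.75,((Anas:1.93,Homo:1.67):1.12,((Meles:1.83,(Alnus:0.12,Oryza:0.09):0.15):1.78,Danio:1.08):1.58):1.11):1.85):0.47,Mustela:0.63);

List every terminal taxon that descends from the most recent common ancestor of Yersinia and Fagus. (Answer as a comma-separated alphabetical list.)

Tracing Yersinia: it sits inside (Melursus,Yersinia).
Tracing Fagus: it sits inside (Fagus,Panthera).
The smallest clade enclosing both is ((((Aedes,(Avena,Oncorhynchus)),Prionailurus),((Capsella,((Triturus,Helarctos),Musca)),(Nomascus,((Melursus,Yersinia),Peromyscus)))),((Quercus,(Fagus,Panthera)),((Anas,Homo),((Meles,(Alnus,Oryza)),Danio)))); the answer is its 21 terminal taxa in alphabetical order.

Aedes, Alnus, Anas, Avena, Capsella, Danio, Fagus, Helarctos, Homo, Meles, Melursus, Musca, Nomascus, Oncorhynchus, Oryza, Panthera, Peromyscus, Prionailurus, Quercus, Triturus, Yersinia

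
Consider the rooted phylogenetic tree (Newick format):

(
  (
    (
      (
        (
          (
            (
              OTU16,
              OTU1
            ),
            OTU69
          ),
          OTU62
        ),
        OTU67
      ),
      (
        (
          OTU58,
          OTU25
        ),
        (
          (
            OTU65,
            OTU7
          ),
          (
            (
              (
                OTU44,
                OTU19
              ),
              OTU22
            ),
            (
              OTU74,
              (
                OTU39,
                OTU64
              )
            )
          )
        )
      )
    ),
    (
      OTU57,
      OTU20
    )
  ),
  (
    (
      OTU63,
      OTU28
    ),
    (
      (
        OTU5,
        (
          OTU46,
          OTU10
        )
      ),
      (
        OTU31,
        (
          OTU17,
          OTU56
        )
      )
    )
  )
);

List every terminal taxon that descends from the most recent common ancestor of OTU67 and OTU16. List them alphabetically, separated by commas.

OTU1, OTU16, OTU62, OTU67, OTU69

Tracing OTU67: it sits inside ((((OTU16,OTU1),OTU69),OTU62),OTU67).
Tracing OTU16: it sits inside (OTU16,OTU1).
The smallest clade enclosing both is ((((OTU16,OTU1),OTU69),OTU62),OTU67); the answer is its 5 terminal taxa in alphabetical order.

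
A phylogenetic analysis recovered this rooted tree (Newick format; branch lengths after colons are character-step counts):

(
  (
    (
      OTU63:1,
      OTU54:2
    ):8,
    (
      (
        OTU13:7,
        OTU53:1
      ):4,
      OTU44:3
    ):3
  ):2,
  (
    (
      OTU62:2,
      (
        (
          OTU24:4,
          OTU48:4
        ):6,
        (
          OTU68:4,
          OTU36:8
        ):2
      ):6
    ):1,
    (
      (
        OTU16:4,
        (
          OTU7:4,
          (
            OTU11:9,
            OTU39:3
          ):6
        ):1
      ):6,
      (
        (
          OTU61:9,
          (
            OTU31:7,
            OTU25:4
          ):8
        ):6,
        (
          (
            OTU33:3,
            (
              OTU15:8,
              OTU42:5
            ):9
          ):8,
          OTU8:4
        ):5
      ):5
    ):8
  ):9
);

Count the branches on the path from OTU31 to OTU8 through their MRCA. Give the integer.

The MRCA of OTU31 and OTU8 is the node subtending ((OTU61,(OTU31,OTU25)),((OTU33,(OTU15,OTU42)),OTU8)).
From OTU31 up to that node: 3 branches. From OTU8 up to the same node: 2 branches. Total: 3 + 2 = 5.

5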